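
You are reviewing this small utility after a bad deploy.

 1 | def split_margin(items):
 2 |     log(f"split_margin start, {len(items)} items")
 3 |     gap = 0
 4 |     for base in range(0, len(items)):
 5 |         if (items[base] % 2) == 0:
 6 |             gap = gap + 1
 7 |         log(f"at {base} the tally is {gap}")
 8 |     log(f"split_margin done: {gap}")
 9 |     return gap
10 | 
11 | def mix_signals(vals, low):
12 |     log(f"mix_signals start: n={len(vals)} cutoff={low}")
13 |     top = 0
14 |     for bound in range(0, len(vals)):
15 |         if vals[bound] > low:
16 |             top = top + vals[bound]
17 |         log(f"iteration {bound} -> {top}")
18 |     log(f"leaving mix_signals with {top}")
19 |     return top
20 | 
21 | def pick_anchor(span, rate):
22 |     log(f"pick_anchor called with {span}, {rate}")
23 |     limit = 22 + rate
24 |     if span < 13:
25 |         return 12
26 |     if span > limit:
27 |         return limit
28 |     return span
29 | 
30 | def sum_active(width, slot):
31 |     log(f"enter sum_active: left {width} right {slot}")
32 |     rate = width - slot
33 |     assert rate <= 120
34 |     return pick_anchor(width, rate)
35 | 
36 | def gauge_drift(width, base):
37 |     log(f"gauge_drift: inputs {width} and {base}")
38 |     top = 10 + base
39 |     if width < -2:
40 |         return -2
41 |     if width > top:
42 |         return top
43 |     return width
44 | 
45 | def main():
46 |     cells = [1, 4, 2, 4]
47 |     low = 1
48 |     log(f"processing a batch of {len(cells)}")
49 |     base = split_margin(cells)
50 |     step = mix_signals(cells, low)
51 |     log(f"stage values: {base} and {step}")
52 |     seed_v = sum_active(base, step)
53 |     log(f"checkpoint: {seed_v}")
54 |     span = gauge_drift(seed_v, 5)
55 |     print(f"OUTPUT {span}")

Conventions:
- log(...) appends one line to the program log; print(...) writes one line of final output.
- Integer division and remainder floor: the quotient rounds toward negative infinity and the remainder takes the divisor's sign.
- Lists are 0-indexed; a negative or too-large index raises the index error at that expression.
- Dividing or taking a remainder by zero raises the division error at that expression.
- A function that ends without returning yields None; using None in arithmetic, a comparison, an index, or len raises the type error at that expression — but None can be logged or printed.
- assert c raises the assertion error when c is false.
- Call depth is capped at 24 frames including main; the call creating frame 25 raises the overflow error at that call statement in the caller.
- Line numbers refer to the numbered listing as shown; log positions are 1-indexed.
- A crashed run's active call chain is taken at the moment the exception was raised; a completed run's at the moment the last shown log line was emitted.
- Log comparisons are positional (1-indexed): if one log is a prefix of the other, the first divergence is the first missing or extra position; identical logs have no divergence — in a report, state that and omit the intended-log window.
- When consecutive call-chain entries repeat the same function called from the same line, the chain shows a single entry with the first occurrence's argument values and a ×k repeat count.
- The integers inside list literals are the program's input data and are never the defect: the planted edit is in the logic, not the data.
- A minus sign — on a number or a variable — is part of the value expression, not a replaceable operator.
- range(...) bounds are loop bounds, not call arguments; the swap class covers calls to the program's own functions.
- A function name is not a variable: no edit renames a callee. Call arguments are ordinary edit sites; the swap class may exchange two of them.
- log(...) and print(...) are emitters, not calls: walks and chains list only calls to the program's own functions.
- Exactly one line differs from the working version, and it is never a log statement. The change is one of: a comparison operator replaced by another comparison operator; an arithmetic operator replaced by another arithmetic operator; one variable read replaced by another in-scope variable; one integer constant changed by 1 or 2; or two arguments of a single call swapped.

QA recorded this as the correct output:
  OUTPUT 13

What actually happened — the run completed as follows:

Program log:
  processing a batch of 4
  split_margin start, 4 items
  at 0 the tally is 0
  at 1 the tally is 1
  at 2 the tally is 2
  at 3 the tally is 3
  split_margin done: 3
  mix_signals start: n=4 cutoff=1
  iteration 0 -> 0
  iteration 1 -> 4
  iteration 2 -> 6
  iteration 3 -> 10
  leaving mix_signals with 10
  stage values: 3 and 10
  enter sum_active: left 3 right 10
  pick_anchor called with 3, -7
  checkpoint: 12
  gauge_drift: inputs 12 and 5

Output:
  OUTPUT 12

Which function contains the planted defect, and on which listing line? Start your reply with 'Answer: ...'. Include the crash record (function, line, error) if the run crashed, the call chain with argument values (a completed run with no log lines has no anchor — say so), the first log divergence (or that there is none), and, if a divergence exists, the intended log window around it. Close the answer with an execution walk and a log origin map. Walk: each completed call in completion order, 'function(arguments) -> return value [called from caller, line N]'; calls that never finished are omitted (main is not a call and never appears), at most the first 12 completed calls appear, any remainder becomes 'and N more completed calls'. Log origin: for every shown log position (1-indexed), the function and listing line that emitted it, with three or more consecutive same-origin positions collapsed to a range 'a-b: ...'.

Answer: the defect is in pick_anchor at line 25.
Key observation: The earliest visible damage is log position 17 — 'checkpoint: 12' rather than the intended 'checkpoint: 13'.
Call chain: main -> gauge_drift(12, 5) (called at line 54).
First divergence: position 17 — shown 'checkpoint: 12', intended 'checkpoint: 13'.
Intended log window:
  15: enter sum_active: left 3 right 10
  16: pick_anchor called with 3, -7
  17: checkpoint: 13
  18: gauge_drift: inputs 13 and 5
Execution walk:
  split_margin([1, 4, 2, 4]) -> 3  [called from main, line 49]
  mix_signals([1, 4, 2, 4], 1) -> 10  [called from main, line 50]
  pick_anchor(3, -7) -> 12  [called from sum_active, line 34]
  sum_active(3, 10) -> 12  [called from main, line 52]
  gauge_drift(12, 5) -> 12  [called from main, line 54]
Origin of each log line:
  1: emitted by main (line 48)
  2: emitted by split_margin (line 2)
  3-6: emitted by split_margin (line 7)
  7: emitted by split_margin (line 8)
  8: emitted by mix_signals (line 12)
  9-12: emitted by mix_signals (line 17)
  13: emitted by mix_signals (line 18)
  14: emitted by main (line 51)
  15: emitted by sum_active (line 31)
  16: emitted by pick_anchor (line 22)
  17: emitted by main (line 53)
  18: emitted by gauge_drift (line 37)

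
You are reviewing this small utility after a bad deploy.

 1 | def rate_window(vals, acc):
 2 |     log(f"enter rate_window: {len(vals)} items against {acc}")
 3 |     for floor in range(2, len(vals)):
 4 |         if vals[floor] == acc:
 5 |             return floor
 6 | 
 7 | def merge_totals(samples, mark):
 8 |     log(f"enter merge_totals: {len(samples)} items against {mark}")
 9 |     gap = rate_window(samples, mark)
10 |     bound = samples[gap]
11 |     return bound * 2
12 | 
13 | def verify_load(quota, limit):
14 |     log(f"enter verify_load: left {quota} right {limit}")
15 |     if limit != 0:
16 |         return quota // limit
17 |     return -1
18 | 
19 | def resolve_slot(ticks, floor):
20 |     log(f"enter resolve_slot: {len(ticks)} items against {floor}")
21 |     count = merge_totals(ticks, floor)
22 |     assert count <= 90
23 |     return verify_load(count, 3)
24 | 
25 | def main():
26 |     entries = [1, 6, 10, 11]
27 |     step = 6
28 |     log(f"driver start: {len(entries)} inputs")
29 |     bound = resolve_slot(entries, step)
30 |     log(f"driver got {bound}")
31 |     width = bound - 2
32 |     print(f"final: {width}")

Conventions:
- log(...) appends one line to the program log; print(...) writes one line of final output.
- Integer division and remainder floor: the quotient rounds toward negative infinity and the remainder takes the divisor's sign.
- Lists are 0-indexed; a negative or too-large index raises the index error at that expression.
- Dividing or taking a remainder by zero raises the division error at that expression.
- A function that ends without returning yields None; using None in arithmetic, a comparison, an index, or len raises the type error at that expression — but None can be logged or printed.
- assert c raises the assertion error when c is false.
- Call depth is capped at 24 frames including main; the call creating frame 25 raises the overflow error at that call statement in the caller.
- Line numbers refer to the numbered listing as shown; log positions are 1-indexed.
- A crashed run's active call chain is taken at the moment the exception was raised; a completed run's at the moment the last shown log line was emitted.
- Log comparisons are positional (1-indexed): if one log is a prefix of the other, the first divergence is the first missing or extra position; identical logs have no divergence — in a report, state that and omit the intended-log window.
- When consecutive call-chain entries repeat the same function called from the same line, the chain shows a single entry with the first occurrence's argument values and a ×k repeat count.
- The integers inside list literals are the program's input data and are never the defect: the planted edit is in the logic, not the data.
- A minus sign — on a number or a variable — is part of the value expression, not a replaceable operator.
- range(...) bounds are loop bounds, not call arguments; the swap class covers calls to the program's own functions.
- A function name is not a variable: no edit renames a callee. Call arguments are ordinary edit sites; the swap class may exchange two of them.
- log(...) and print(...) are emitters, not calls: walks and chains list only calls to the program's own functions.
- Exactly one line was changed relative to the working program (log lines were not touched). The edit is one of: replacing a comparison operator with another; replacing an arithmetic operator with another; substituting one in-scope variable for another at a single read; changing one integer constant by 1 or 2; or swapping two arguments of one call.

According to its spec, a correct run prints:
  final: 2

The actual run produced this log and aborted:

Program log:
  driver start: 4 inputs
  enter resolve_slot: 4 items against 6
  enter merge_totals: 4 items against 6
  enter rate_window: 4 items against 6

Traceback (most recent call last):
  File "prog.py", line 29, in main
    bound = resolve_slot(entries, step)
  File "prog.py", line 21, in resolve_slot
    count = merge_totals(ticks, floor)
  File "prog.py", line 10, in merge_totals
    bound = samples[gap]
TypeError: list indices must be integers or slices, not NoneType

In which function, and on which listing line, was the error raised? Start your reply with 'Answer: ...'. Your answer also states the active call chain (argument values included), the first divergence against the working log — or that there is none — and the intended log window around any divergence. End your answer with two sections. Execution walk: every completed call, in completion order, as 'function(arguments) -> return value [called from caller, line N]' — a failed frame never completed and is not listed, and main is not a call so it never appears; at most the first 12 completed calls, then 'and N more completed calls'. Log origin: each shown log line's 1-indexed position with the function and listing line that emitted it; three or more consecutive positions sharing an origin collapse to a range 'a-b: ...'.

Answer: the error was raised in merge_totals, line 10.
Core observation: After 4 matching log lines the faulty run goes silent, while the working version continues with 'enter verify_load: left 12 right 3'.
Call chain: main -> resolve_slot([1, 6, 10, 11], 6) (called at line 29) -> merge_totals([1, 6, 10, 11], 6) (called at line 21).
First divergence: position 5; the shown log stops at 4 lines while the working version next logs 'enter verify_load: left 12 right 3'.
Intended log window:
  3: enter merge_totals: 4 items against 6
  4: enter rate_window: 4 items against 6
  5: enter verify_load: left 12 right 3
  6: driver got 4
Execution walk:
  rate_window([1, 6, 10, 11], 6) -> None  [called from merge_totals, line 9]
Log line origins:
  1: logged in main at line 28
  2: logged in resolve_slot at line 20
  3: logged in merge_totals at line 8
  4: logged in rate_window at line 2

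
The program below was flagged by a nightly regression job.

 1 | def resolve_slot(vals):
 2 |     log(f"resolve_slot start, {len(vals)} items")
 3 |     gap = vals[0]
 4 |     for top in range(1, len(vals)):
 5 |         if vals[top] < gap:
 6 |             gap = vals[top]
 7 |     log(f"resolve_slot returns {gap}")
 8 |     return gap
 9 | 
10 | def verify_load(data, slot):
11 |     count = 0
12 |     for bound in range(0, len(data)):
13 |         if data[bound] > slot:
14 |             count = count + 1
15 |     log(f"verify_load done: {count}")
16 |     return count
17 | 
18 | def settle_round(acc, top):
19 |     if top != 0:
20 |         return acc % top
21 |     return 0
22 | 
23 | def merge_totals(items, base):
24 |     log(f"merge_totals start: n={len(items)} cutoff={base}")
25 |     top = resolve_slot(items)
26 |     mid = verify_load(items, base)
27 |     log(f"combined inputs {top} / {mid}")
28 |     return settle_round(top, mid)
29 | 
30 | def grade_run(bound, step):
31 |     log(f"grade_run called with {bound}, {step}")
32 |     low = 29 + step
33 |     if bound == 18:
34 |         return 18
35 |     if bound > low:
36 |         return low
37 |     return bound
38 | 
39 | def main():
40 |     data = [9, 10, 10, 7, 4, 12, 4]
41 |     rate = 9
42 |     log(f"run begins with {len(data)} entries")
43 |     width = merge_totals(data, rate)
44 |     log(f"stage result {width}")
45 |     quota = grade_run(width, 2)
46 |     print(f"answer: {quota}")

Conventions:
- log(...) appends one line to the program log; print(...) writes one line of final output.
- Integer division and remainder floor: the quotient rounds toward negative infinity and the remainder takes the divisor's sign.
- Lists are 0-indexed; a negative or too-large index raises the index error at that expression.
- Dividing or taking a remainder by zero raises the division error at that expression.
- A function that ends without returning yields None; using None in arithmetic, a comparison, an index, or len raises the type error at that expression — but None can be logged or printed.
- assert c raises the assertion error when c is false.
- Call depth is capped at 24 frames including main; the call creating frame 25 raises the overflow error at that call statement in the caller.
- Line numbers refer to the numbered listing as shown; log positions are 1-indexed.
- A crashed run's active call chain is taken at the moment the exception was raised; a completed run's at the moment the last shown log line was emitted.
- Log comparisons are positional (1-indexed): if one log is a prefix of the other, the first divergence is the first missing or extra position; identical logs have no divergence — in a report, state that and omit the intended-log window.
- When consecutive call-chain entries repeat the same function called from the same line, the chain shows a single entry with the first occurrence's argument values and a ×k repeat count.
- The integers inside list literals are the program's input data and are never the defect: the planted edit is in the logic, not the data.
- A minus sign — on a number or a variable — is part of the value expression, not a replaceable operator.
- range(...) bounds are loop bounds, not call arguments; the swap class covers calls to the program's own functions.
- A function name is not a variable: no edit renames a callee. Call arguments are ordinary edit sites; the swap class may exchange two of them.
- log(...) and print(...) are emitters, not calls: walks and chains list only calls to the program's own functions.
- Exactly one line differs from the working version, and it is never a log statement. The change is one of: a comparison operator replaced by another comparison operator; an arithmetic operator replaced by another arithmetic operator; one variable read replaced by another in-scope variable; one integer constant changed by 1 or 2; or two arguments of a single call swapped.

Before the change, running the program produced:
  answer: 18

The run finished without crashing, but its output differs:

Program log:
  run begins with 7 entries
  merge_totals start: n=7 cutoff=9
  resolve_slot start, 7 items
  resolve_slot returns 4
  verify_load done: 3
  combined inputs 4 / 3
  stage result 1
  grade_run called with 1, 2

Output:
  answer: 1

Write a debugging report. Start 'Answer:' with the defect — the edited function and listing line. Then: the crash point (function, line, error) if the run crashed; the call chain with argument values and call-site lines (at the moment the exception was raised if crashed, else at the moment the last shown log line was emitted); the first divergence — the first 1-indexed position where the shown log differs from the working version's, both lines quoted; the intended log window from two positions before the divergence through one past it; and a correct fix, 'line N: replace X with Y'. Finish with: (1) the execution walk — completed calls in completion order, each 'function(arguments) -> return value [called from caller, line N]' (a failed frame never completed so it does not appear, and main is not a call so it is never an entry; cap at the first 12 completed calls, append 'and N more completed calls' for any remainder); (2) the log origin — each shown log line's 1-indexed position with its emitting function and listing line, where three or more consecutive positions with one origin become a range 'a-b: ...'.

Answer: the defect is in grade_run at line 33.
The tell: Nothing in the log betrays the bug — only the output does.
Call chain: main -> grade_run(1, 2) (called at line 45).
First divergence: none — the logs agree in full.
Execution walk:
  resolve_slot([9, 10, 10, 7, 4, 12, 4]) -> 4  [called from merge_totals, line 25]
  verify_load([9, 10, 10, 7, 4, 12, 4], 9) -> 3  [called from merge_totals, line 26]
  settle_round(4, 3) -> 1  [called from merge_totals, line 28]
  merge_totals([9, 10, 10, 7, 4, 12, 4], 9) -> 1  [called from main, line 43]
  grade_run(1, 2) -> 1  [called from main, line 45]
Origin of each log line:
  1 — main, line 42
  2 — merge_totals, line 24
  3 — resolve_slot, line 2
  4 — resolve_slot, line 7
  5 — verify_load, line 15
  6 — merge_totals, line 27
  7 — main, line 44
  8 — grade_run, line 31
A correct fix: line 33: replace `==` with `<`.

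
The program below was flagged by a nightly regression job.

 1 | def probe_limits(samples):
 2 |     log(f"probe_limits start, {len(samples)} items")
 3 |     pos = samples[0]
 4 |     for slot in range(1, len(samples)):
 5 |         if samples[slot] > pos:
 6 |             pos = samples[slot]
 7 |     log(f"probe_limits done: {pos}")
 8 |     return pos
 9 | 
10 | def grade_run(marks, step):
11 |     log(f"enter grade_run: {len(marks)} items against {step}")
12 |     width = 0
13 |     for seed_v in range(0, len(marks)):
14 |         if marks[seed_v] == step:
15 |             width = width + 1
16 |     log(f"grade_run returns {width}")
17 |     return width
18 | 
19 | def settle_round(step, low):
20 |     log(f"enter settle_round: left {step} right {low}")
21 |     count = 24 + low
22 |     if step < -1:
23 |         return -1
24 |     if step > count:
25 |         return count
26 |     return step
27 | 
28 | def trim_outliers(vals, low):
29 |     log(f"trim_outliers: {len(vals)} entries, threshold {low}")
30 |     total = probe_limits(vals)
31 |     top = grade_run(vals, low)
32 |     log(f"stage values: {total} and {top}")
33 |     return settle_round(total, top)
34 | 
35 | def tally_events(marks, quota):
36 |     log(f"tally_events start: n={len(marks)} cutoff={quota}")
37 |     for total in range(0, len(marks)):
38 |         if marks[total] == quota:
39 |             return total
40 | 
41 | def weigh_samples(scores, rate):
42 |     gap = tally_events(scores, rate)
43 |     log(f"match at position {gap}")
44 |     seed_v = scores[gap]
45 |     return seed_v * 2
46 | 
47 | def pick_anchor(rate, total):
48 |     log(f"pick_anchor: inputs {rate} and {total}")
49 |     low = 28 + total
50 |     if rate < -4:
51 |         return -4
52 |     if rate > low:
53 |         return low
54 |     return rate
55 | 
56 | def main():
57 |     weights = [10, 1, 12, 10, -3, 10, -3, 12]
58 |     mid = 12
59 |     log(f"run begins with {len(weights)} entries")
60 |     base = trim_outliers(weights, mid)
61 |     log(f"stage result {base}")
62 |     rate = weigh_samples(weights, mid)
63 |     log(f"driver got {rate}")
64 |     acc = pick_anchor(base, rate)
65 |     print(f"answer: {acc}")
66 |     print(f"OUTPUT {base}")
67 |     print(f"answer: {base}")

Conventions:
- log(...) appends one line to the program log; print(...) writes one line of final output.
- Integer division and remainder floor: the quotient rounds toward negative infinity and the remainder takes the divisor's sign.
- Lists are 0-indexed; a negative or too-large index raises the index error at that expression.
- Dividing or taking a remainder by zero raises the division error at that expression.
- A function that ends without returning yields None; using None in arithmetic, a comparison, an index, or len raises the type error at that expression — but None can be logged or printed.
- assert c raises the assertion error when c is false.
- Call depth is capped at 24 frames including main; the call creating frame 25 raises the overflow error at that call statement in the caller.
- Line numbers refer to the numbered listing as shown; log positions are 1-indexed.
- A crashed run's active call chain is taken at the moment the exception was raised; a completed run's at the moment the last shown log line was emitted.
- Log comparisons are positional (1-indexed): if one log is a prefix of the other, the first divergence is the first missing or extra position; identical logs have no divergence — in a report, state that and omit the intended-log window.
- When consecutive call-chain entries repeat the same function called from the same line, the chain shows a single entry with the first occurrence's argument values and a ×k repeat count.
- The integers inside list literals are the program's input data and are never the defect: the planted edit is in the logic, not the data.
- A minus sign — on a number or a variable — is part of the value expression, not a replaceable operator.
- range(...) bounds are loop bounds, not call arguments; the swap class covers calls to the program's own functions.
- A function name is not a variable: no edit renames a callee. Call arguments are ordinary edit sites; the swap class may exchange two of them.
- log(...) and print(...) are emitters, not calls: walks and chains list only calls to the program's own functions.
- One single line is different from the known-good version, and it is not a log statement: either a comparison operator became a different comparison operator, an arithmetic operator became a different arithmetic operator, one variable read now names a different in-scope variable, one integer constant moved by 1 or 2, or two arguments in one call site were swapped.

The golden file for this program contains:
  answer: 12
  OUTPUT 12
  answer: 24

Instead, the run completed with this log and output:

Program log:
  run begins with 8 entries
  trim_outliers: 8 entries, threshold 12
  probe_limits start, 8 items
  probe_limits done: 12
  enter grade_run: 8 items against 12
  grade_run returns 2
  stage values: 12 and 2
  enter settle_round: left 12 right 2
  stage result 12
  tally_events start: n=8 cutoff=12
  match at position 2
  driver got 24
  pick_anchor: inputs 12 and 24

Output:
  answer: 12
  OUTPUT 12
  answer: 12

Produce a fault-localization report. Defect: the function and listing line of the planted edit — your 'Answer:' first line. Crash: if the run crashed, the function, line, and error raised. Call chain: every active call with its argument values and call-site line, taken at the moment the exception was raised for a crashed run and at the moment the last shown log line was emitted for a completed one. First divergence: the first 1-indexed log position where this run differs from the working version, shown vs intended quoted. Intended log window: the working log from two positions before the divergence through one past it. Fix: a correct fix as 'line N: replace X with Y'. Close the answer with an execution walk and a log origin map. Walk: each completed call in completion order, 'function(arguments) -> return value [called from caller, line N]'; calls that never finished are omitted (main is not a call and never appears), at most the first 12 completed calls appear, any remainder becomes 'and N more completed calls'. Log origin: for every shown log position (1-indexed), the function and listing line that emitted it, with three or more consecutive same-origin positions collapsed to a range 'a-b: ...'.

Answer: the defect is in main at line 67.
Core observation: No log line changed; the fault shows up purely in the output.
Call chain: main -> pick_anchor(12, 24) (called at line 64).
First divergence: none; the two logs match at every position.
Execution walk:
  probe_limits([10, 1, 12, 10, -3, 10, -3, 12]) -> 12  [called from trim_outliers, line 30]
  grade_run([10, 1, 12, 10, -3, 10, -3, 12], 12) -> 2  [called from trim_outliers, line 31]
  settle_round(12, 2) -> 12  [called from trim_outliers, line 33]
  trim_outliers([10, 1, 12, 10, -3, 10, -3, 12], 12) -> 12  [called from main, line 60]
  tally_events([10, 1, 12, 10, -3, 10, -3, 12], 12) -> 2  [called from weigh_samples, line 42]
  weigh_samples([10, 1, 12, 10, -3, 10, -3, 12], 12) -> 24  [called from main, line 62]
  pick_anchor(12, 24) -> 12  [called from main, line 64]
Log origin:
  1: logged in main at line 59
  2: logged in trim_outliers at line 29
  3: logged in probe_limits at line 2
  4: logged in probe_limits at line 7
  5: logged in grade_run at line 11
  6: logged in grade_run at line 16
  7: logged in trim_outliers at line 32
  8: logged in settle_round at line 20
  9: logged in main at line 61
  10: logged in tally_events at line 36
  11: logged in weigh_samples at line 43
  12: logged in main at line 63
  13: logged in pick_anchor at line 48
A correct fix: line 67: replace `base` with `rate`.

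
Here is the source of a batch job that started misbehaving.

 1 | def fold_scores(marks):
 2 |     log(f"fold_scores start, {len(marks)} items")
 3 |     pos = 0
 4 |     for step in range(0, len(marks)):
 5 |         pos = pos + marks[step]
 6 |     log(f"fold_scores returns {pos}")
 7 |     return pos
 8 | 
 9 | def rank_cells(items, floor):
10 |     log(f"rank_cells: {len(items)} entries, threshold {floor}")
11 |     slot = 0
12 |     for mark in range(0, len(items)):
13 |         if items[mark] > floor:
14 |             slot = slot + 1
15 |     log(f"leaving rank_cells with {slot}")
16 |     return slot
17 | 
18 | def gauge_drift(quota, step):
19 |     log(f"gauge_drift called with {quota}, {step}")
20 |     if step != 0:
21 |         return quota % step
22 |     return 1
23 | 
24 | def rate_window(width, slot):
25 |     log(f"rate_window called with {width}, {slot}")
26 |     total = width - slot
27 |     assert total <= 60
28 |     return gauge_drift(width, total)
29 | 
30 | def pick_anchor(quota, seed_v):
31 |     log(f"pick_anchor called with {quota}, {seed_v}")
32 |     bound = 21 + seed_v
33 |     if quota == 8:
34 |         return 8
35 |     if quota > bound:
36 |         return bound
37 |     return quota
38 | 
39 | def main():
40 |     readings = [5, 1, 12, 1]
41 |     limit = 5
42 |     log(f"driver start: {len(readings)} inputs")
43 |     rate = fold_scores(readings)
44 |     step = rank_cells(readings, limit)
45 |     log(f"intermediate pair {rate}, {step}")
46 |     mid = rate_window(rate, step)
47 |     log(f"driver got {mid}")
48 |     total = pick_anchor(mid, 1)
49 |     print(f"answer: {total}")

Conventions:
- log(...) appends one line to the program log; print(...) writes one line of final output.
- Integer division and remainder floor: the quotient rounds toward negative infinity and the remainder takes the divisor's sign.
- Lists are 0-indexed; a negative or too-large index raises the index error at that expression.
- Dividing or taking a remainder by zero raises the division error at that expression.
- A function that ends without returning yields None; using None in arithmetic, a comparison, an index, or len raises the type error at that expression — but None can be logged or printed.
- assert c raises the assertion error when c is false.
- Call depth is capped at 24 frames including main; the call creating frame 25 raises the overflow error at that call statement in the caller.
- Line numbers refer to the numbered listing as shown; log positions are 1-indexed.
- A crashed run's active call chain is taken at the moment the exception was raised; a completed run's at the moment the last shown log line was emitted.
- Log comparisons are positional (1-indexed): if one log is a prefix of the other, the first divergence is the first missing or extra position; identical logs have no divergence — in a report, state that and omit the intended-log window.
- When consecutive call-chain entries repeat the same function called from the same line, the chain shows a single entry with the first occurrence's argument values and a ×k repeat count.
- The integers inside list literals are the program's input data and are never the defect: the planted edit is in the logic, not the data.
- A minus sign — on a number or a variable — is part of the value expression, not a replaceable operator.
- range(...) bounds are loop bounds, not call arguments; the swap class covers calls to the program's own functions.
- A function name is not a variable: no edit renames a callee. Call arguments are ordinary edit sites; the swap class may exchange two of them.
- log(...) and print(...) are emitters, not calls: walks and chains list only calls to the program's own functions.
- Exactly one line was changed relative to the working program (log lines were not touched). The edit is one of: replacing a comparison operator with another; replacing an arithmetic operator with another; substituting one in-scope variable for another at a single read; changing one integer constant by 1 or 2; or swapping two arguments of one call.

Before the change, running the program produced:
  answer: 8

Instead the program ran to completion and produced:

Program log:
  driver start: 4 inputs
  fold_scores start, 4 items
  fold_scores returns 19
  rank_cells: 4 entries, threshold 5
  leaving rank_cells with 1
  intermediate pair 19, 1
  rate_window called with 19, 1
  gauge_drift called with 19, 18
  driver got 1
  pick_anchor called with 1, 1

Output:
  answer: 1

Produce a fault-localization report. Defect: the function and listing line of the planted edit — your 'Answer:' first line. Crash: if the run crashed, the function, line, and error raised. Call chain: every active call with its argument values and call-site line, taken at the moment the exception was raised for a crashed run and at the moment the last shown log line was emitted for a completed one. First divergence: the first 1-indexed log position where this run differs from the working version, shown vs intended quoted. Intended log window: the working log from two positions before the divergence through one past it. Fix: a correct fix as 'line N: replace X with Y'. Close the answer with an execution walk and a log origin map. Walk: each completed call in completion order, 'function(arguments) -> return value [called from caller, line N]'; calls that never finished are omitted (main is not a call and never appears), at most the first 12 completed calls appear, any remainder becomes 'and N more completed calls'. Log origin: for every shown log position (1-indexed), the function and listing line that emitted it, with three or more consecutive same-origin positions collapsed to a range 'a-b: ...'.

Answer: the defect is in pick_anchor at line 33.
The tell: Nothing in the log betrays the bug — only the output does.
Call chain: main -> pick_anchor(1, 1) (called at line 48).
First divergence: none (the log streams are identical).
Execution walk:
  fold_scores([5, 1, 12, 1]) -> 19  [called from main, line 43]
  rank_cells([5, 1, 12, 1], 5) -> 1  [called from main, line 44]
  gauge_drift(19, 18) -> 1  [called from rate_window, line 28]
  rate_window(19, 1) -> 1  [called from main, line 46]
  pick_anchor(1, 1) -> 1  [called from main, line 48]
Log line origins:
  1: from main, line 42
  2: from fold_scores, line 2
  3: from fold_scores, line 6
  4: from rank_cells, line 10
  5: from rank_cells, line 15
  6: from main, line 45
  7: from rate_window, line 25
  8: from gauge_drift, line 19
  9: from main, line 47
  10: from pick_anchor, line 31
A correct fix: line 33: replace `==` with `<`.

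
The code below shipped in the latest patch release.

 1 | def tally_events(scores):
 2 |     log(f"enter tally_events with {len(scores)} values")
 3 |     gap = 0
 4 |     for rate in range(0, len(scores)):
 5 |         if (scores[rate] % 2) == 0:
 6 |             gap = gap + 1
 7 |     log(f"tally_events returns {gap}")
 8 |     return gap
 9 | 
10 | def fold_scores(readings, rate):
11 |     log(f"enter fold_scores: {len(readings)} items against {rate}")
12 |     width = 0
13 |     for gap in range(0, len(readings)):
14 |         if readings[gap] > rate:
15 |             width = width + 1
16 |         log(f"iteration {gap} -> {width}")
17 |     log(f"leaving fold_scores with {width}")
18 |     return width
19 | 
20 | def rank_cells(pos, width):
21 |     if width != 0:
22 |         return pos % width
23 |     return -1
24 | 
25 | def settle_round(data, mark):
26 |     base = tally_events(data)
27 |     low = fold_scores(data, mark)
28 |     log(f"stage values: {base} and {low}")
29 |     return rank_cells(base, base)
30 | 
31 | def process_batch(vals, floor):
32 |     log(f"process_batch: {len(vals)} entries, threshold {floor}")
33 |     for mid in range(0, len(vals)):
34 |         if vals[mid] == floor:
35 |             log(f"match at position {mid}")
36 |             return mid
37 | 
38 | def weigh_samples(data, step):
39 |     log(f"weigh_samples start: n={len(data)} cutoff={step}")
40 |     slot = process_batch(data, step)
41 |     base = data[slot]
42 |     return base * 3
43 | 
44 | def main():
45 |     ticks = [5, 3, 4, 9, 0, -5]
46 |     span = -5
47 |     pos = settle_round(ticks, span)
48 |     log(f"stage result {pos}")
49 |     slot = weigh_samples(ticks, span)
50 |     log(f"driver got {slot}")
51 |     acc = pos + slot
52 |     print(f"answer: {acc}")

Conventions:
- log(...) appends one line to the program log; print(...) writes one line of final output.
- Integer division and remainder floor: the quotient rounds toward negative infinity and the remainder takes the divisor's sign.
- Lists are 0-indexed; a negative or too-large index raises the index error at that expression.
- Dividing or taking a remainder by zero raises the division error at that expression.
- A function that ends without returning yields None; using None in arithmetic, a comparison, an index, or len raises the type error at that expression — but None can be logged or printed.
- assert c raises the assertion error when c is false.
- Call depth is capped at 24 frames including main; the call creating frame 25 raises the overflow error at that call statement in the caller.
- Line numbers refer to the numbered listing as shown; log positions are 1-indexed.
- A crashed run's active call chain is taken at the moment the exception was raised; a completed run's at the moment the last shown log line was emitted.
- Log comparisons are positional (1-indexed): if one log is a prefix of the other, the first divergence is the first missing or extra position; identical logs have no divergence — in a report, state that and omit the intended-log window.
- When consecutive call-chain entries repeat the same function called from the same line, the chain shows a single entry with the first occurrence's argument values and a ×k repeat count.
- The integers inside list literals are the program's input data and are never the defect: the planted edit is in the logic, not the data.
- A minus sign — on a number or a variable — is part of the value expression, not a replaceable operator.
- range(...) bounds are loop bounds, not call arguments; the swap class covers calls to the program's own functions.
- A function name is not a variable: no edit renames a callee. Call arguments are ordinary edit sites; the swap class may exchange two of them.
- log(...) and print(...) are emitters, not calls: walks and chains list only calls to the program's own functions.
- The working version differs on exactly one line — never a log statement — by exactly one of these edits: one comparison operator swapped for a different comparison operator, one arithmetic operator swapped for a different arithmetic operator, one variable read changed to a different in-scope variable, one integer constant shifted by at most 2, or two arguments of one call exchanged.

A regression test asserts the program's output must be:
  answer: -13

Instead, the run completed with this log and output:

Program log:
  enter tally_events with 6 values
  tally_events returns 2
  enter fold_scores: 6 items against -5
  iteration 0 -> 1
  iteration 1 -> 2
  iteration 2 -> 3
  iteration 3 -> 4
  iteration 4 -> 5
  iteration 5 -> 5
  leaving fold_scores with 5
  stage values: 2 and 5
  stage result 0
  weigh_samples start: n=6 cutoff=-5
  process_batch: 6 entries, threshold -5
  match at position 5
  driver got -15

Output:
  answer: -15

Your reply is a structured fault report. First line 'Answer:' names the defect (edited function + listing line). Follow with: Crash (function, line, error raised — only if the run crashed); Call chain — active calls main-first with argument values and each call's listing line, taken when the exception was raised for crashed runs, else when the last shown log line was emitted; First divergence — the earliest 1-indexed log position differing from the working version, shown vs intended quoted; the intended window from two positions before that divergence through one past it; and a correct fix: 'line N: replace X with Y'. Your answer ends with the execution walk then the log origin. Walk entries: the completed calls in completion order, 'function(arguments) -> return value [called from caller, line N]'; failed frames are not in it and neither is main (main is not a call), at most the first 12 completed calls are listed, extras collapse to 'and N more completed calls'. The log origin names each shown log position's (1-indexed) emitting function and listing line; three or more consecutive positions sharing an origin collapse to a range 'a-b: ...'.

Answer: the defect is in settle_round at line 29.
Core observation: At log position 12 the runs split — shown 'stage result 0', but the working version logs 'stage result 2'.
Call chain: main.
First divergence: position 12 — the shown line 'stage result 0' should read 'stage result 2'.
Intended log window:
  10: leaving fold_scores with 5
  11: stage values: 2 and 5
  12: stage result 2
  13: weigh_samples start: n=6 cutoff=-5
Execution walk:
  tally_events([5, 3, 4, 9, 0, -5]) -> 2  [called from settle_round, line 26]
  fold_scores([5, 3, 4, 9, 0, -5], -5) -> 5  [called from settle_round, line 27]
  rank_cells(2, 2) -> 0  [called from settle_round, line 29]
  settle_round([5, 3, 4, 9, 0, -5], -5) -> 0  [called from main, line 47]
  process_batch([5, 3, 4, 9, 0, -5], -5) -> 5  [called from weigh_samples, line 40]
  weigh_samples([5, 3, 4, 9, 0, -5], -5) -> -15  [called from main, line 49]
Log origins:
  1 — tally_events, line 2
  2 — tally_events, line 7
  3 — fold_scores, line 11
  4-9 — fold_scores, line 16
  10 — fold_scores, line 17
  11 — settle_round, line 28
  12 — main, line 48
  13 — weigh_samples, line 39
  14 — process_batch, line 32
  15 — process_batch, line 35
  16 — main, line 50
A correct fix: line 29: replace `rank_cells(base, base)` with `rank_cells(base, low)`.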